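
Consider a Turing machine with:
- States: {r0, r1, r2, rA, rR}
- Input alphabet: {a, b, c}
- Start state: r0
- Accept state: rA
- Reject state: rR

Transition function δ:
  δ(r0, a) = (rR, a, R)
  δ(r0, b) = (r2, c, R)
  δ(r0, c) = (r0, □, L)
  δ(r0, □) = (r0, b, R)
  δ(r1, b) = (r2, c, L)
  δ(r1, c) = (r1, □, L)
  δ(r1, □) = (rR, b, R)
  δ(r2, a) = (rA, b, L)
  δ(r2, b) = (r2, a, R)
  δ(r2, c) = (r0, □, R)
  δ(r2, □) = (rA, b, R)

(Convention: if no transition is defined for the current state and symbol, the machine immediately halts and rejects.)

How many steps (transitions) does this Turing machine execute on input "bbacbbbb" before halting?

Execution trace:
Initial: [r0]bbacbbbb
Step 1: δ(r0, b) = (r2, c, R) → c[r2]bacbbbb
Step 2: δ(r2, b) = (r2, a, R) → ca[r2]acbbbb
Step 3: δ(r2, a) = (rA, b, L) → c[rA]abcbbbb

The machine reaches the accept state rA and halts.

The machine executed 3 steps before halting.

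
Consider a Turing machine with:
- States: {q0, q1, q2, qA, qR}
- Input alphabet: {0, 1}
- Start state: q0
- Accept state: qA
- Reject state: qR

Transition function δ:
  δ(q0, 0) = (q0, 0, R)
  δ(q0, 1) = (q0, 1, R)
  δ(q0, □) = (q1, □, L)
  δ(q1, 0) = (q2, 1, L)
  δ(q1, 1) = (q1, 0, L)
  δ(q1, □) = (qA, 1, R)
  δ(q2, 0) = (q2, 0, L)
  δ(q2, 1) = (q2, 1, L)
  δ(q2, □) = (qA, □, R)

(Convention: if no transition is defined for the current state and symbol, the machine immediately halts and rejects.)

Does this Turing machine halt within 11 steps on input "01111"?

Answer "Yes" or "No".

Execution trace:
Initial: [q0]01111
Step 1: δ(q0, 0) = (q0, 0, R) → 0[q0]1111
Step 2: δ(q0, 1) = (q0, 1, R) → 01[q0]111
Step 3: δ(q0, 1) = (q0, 1, R) → 011[q0]11
Step 4: δ(q0, 1) = (q0, 1, R) → 0111[q0]1
Step 5: δ(q0, 1) = (q0, 1, R) → 01111[q0]□
Step 6: δ(q0, □) = (q1, □, L) → 0111[q1]1□
Step 7: δ(q1, 1) = (q1, 0, L) → 011[q1]10□
Step 8: δ(q1, 1) = (q1, 0, L) → 01[q1]100□
Step 9: δ(q1, 1) = (q1, 0, L) → 0[q1]1000□
Step 10: δ(q1, 1) = (q1, 0, L) → [q1]00000□
Step 11: δ(q1, 0) = (q2, 1, L) → [q2]□10000□

The machine has not reached a halting state after 11 steps.
The machine did not halt within the 11-step bound.

Answer: No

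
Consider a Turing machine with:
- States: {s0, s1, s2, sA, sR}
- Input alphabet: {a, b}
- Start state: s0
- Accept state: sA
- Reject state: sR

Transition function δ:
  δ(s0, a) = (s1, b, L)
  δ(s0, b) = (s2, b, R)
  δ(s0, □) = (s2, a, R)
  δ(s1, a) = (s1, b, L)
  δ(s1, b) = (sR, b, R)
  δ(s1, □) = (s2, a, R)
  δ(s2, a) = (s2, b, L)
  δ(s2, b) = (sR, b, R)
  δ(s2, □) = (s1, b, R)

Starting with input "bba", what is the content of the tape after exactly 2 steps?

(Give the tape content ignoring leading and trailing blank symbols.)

Execution trace:
Initial: [s0]bba
Step 1: δ(s0, b) = (s2, b, R) → b[s2]ba
Step 2: δ(s2, b) = (sR, b, R) → bb[sR]a

The machine reaches the reject state sR and halts.

After 2 steps, the tape (ignoring leading/trailing blanks) is: bba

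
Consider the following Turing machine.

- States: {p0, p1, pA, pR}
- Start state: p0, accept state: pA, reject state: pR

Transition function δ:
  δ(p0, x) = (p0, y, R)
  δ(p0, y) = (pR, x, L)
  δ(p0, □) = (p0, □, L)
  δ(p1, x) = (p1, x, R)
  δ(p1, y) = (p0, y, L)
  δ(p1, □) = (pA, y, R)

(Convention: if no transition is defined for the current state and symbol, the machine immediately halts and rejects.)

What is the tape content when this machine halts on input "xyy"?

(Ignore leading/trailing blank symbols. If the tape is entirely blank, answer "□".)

Execution trace:
Initial: [p0]xyy
Step 1: δ(p0, x) = (p0, y, R) → y[p0]yy
Step 2: δ(p0, y) = (pR, x, L) → [pR]yxy

The machine reaches the reject state pR and halts.

Final tape (ignoring leading/trailing blanks): yxy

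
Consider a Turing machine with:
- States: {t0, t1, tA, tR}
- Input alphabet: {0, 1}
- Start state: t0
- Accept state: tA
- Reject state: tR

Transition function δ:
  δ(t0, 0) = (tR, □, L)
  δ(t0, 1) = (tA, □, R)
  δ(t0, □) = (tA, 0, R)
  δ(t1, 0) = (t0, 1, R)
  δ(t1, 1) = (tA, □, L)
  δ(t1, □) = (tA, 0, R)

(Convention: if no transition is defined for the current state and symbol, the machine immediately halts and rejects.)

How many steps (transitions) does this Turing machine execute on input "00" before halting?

Execution trace:
Initial: [t0]00
Step 1: δ(t0, 0) = (tR, □, L) → [tR]□□0

The machine reaches the reject state tR and halts.

The machine executed 1 step before halting.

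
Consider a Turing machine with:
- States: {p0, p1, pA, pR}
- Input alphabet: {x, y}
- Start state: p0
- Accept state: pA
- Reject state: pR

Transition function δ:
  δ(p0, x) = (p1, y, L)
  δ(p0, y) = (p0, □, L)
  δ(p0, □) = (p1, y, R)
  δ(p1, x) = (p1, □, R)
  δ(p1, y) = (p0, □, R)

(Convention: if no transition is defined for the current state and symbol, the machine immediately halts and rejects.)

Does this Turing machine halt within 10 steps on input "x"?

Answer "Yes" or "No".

Execution trace:
Initial: [p0]x
Step 1: δ(p0, x) = (p1, y, L) → [p1]□y

No transition is defined for δ(p1, □). By convention the machine halts and rejects.
The machine halted after 1 step (within the 10-step bound).

Answer: Yes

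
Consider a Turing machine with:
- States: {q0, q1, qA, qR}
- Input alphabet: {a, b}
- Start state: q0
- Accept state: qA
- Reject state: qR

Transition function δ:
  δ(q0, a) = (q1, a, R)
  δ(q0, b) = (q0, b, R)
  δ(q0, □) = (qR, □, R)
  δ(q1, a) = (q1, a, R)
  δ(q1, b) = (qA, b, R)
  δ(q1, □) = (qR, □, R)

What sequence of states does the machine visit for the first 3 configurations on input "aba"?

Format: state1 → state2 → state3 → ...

Execution trace:
Initial: [q0]aba
Step 1: δ(q0, a) = (q1, a, R) → a[q1]ba
Step 2: δ(q1, b) = (qA, b, R) → ab[qA]a

The machine reaches the accept state qA and halts.

State sequence: q0 → q1 → qA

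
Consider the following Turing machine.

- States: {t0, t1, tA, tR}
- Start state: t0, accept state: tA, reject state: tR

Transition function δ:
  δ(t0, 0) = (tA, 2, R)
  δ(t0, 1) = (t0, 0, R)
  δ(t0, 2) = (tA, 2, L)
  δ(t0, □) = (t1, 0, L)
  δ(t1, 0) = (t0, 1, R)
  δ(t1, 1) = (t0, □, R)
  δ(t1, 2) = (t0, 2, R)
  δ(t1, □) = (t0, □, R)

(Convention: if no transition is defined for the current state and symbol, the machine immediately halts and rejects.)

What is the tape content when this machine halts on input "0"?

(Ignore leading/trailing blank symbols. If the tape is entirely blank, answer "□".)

Execution trace:
Initial: [t0]0
Step 1: δ(t0, 0) = (tA, 2, R) → 2[tA]□

The machine reaches the accept state tA and halts.

Final tape (ignoring leading/trailing blanks): 2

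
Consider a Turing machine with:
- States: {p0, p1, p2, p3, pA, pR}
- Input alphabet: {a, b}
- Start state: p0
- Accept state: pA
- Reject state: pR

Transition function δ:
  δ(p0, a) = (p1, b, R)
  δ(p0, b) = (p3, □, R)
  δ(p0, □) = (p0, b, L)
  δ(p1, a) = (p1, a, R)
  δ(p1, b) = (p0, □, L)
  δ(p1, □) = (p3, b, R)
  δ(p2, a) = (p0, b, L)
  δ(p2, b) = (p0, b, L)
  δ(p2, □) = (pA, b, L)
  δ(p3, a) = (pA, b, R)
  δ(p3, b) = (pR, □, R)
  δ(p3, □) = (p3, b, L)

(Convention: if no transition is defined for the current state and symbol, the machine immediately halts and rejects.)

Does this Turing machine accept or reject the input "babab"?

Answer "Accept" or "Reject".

Execution trace:
Initial: [p0]babab
Step 1: δ(p0, b) = (p3, □, R) → □[p3]abab
Step 2: δ(p3, a) = (pA, b, R) → □b[pA]bab

The machine reaches the accept state pA and halts.

Answer: Accept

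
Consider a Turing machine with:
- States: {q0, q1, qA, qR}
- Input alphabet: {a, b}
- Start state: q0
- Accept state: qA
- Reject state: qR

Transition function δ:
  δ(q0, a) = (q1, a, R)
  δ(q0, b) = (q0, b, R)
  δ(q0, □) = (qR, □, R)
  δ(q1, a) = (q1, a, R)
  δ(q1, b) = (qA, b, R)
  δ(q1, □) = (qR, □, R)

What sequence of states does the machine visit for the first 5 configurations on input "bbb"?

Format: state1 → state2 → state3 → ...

Execution trace:
Initial: [q0]bbb
Step 1: δ(q0, b) = (q0, b, R) → b[q0]bb
Step 2: δ(q0, b) = (q0, b, R) → bb[q0]b
Step 3: δ(q0, b) = (q0, b, R) → bbb[q0]□
Step 4: δ(q0, □) = (qR, □, R) → bbb□[qR]□

The machine reaches the reject state qR and halts.

State sequence: q0 → q0 → q0 → q0 → qR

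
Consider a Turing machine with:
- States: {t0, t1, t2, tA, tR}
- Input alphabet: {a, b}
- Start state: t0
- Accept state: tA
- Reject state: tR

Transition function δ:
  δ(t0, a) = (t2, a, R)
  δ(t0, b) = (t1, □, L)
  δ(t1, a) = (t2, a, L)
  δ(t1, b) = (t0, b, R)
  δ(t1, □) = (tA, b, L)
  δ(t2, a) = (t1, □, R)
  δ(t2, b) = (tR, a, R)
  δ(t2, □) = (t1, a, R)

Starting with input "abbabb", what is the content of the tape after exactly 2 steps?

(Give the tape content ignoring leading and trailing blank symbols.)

Execution trace:
Initial: [t0]abbabb
Step 1: δ(t0, a) = (t2, a, R) → a[t2]bbabb
Step 2: δ(t2, b) = (tR, a, R) → aa[tR]babb

The machine reaches the reject state tR and halts.

After 2 steps, the tape (ignoring leading/trailing blanks) is: aababb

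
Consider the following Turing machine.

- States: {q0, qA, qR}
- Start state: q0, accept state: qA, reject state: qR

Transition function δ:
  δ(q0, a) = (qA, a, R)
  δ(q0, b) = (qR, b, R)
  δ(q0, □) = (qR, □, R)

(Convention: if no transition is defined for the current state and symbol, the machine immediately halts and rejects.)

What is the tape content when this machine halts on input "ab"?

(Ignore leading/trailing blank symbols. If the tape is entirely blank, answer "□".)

Execution trace:
Initial: [q0]ab
Step 1: δ(q0, a) = (qA, a, R) → a[qA]b

The machine reaches the accept state qA and halts.

Final tape (ignoring leading/trailing blanks): ab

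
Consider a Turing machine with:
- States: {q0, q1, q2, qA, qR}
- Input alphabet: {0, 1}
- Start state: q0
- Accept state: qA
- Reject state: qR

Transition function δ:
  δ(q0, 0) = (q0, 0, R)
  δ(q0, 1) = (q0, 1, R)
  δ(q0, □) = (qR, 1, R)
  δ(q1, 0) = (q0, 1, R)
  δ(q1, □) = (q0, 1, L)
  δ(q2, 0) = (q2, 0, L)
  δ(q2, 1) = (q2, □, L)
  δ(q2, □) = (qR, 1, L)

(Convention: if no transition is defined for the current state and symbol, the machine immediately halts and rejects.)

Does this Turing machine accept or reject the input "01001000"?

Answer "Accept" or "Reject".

Execution trace:
Initial: [q0]01001000
Step 1: δ(q0, 0) = (q0, 0, R) → 0[q0]1001000
Step 2: δ(q0, 1) = (q0, 1, R) → 01[q0]001000
Step 3: δ(q0, 0) = (q0, 0, R) → 010[q0]01000
Step 4: δ(q0, 0) = (q0, 0, R) → 0100[q0]1000
Step 5: δ(q0, 1) = (q0, 1, R) → 01001[q0]000
Step 6: δ(q0, 0) = (q0, 0, R) → 010010[q0]00
Step 7: δ(q0, 0) = (q0, 0, R) → 0100100[q0]0
Step 8: δ(q0, 0) = (q0, 0, R) → 01001000[q0]□
Step 9: δ(q0, □) = (qR, 1, R) → 010010001[qR]□

The machine reaches the reject state qR and halts.

Answer: Reject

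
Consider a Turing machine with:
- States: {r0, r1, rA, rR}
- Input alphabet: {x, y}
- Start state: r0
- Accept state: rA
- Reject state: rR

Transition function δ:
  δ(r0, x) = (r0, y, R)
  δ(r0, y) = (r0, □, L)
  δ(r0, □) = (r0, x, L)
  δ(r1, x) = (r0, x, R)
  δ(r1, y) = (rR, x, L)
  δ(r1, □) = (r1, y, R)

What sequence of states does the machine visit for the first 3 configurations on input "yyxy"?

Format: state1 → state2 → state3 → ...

Execution trace:
Initial: [r0]yyxy
Step 1: δ(r0, y) = (r0, □, L) → [r0]□□yxy
Step 2: δ(r0, □) = (r0, x, L) → [r0]□x□yxy

State sequence: r0 → r0 → r0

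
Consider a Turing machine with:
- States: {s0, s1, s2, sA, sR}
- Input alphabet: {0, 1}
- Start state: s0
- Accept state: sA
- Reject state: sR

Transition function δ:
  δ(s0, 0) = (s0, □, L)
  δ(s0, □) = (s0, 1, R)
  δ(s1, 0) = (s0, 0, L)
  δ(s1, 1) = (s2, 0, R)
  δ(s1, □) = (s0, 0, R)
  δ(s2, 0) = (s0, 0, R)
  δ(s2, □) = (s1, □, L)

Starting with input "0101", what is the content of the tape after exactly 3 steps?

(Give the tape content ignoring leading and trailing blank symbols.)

Execution trace:
Initial: [s0]0101
Step 1: δ(s0, 0) = (s0, □, L) → [s0]□□101
Step 2: δ(s0, □) = (s0, 1, R) → 1[s0]□101
Step 3: δ(s0, □) = (s0, 1, R) → 11[s0]101

No transition is defined for δ(s0, 1). By convention the machine halts and rejects.

After 3 steps, the tape (ignoring leading/trailing blanks) is: 11101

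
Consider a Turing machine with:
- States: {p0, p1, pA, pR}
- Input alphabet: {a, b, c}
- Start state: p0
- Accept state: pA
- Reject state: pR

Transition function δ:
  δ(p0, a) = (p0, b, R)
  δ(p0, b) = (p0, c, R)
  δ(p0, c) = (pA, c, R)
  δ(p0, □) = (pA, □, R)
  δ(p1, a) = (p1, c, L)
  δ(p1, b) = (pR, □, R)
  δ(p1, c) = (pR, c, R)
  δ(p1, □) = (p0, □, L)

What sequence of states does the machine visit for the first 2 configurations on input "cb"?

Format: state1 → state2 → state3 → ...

Execution trace:
Initial: [p0]cb
Step 1: δ(p0, c) = (pA, c, R) → c[pA]b

The machine reaches the accept state pA and halts.

State sequence: p0 → pA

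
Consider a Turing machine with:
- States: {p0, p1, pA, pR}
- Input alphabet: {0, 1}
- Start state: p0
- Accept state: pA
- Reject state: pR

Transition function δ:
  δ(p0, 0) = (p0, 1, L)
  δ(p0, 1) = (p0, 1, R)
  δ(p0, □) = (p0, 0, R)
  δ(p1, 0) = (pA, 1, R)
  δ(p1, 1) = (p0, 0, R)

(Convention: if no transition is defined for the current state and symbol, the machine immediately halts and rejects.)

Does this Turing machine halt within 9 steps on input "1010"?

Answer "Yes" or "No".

Execution trace:
Initial: [p0]1010
Step 1: δ(p0, 1) = (p0, 1, R) → 1[p0]010
Step 2: δ(p0, 0) = (p0, 1, L) → [p0]1110
Step 3: δ(p0, 1) = (p0, 1, R) → 1[p0]110
Step 4: δ(p0, 1) = (p0, 1, R) → 11[p0]10
Step 5: δ(p0, 1) = (p0, 1, R) → 111[p0]0
Step 6: δ(p0, 0) = (p0, 1, L) → 11[p0]11
Step 7: δ(p0, 1) = (p0, 1, R) → 111[p0]1
Step 8: δ(p0, 1) = (p0, 1, R) → 1111[p0]□
Step 9: δ(p0, □) = (p0, 0, R) → 11110[p0]□

The machine has not reached a halting state after 9 steps.
The machine did not halt within the 9-step bound.

Answer: No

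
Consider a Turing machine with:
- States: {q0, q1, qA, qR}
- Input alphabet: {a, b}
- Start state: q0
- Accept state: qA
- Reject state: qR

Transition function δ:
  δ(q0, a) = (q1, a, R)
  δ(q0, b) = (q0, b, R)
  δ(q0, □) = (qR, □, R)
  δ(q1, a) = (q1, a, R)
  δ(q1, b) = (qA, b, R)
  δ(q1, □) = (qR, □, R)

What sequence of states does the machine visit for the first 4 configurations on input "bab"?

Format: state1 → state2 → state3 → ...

Execution trace:
Initial: [q0]bab
Step 1: δ(q0, b) = (q0, b, R) → b[q0]ab
Step 2: δ(q0, a) = (q1, a, R) → ba[q1]b
Step 3: δ(q1, b) = (qA, b, R) → bab[qA]□

The machine reaches the accept state qA and halts.

State sequence: q0 → q0 → q1 → qA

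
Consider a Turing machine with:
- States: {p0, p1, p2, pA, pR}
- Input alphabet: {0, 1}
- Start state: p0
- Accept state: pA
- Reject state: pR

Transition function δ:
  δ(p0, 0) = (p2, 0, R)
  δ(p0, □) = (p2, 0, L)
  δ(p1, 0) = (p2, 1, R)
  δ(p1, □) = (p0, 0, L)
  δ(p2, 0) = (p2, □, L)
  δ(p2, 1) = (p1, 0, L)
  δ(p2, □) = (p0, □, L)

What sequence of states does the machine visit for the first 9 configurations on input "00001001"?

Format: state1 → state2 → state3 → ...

Execution trace:
Initial: [p0]00001001
Step 1: δ(p0, 0) = (p2, 0, R) → 0[p2]0001001
Step 2: δ(p2, 0) = (p2, □, L) → [p2]0□001001
Step 3: δ(p2, 0) = (p2, □, L) → [p2]□□□001001
Step 4: δ(p2, □) = (p0, □, L) → [p0]□□□□001001
Step 5: δ(p0, □) = (p2, 0, L) → [p2]□0□□□001001
Step 6: δ(p2, □) = (p0, □, L) → [p0]□□0□□□001001
Step 7: δ(p0, □) = (p2, 0, L) → [p2]□0□0□□□001001
Step 8: δ(p2, □) = (p0, □, L) → [p0]□□0□0□□□001001

State sequence: p0 → p2 → p2 → p2 → p0 → p2 → p0 → p2 → p0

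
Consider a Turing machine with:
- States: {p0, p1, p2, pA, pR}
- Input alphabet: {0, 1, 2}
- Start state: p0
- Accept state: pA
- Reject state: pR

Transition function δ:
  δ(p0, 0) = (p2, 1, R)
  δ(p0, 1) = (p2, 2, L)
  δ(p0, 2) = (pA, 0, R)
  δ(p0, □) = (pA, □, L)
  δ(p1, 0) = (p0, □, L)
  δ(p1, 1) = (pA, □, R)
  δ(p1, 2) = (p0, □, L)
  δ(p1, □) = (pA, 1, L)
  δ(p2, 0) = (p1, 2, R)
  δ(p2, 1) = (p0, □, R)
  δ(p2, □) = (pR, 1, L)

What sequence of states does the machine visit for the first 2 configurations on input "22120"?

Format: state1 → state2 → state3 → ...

Execution trace:
Initial: [p0]22120
Step 1: δ(p0, 2) = (pA, 0, R) → 0[pA]2120

The machine reaches the accept state pA and halts.

State sequence: p0 → pA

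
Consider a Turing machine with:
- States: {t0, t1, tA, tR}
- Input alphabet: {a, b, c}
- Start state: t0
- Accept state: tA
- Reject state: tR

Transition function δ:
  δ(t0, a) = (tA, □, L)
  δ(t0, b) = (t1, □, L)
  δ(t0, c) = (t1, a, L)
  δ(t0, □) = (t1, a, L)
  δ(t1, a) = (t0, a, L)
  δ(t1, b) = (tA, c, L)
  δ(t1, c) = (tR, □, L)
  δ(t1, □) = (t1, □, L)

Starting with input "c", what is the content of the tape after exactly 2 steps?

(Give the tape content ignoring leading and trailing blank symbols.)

Execution trace:
Initial: [t0]c
Step 1: δ(t0, c) = (t1, a, L) → [t1]□a
Step 2: δ(t1, □) = (t1, □, L) → [t1]□□a

After 2 steps, the tape (ignoring leading/trailing blanks) is: a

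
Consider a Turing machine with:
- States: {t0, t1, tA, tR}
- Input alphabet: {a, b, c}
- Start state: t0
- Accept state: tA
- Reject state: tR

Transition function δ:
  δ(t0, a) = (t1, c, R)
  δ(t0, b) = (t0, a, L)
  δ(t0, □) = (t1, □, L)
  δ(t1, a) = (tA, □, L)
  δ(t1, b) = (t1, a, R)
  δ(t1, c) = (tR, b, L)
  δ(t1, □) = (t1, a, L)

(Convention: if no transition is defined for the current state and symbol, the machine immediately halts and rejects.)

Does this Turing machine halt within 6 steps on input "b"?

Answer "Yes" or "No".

Execution trace:
Initial: [t0]b
Step 1: δ(t0, b) = (t0, a, L) → [t0]□a
Step 2: δ(t0, □) = (t1, □, L) → [t1]□□a
Step 3: δ(t1, □) = (t1, a, L) → [t1]□a□a
Step 4: δ(t1, □) = (t1, a, L) → [t1]□aa□a
Step 5: δ(t1, □) = (t1, a, L) → [t1]□aaa□a
Step 6: δ(t1, □) = (t1, a, L) → [t1]□aaaa□a

The machine has not reached a halting state after 6 steps.
The machine did not halt within the 6-step bound.

Answer: No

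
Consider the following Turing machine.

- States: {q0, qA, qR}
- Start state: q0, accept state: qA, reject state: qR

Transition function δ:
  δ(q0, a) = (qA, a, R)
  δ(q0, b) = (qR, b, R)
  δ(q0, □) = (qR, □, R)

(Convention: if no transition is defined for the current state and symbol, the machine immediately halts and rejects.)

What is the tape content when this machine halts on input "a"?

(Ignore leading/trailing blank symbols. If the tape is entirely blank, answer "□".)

Execution trace:
Initial: [q0]a
Step 1: δ(q0, a) = (qA, a, R) → a[qA]□

The machine reaches the accept state qA and halts.

Final tape (ignoring leading/trailing blanks): a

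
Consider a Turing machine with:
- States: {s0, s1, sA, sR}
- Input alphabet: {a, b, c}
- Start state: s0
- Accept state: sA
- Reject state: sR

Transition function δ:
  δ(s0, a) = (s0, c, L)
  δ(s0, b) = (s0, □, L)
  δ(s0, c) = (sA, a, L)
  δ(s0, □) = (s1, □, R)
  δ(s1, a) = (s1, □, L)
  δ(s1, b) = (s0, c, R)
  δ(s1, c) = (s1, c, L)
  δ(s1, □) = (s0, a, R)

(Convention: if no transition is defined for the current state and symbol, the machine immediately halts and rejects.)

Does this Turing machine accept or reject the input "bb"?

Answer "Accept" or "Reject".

Execution trace:
Initial: [s0]bb
Step 1: δ(s0, b) = (s0, □, L) → [s0]□□b
Step 2: δ(s0, □) = (s1, □, R) → □[s1]□b
Step 3: δ(s1, □) = (s0, a, R) → □a[s0]b
Step 4: δ(s0, b) = (s0, □, L) → □[s0]a□
Step 5: δ(s0, a) = (s0, c, L) → [s0]□c□
Step 6: δ(s0, □) = (s1, □, R) → □[s1]c□
Step 7: δ(s1, c) = (s1, c, L) → [s1]□c□
Step 8: δ(s1, □) = (s0, a, R) → a[s0]c□
Step 9: δ(s0, c) = (sA, a, L) → [sA]aa□

The machine reaches the accept state sA and halts.

Answer: Accept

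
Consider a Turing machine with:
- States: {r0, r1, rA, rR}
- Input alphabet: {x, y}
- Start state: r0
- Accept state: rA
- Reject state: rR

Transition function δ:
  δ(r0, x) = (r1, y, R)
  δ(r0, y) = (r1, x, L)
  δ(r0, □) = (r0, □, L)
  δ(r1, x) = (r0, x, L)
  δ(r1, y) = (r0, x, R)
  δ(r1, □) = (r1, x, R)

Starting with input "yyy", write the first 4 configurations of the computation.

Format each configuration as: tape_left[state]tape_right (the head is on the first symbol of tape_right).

Transitions applied:
Step 1: δ(r0, y) = (r1, x, L)
Step 2: δ(r1, □) = (r1, x, R)
Step 3: δ(r1, x) = (r0, x, L)

The first 4 configurations are:
[r0]yyy ⊢ [r1]□xyy ⊢ x[r1]xyy ⊢ [r0]xxyy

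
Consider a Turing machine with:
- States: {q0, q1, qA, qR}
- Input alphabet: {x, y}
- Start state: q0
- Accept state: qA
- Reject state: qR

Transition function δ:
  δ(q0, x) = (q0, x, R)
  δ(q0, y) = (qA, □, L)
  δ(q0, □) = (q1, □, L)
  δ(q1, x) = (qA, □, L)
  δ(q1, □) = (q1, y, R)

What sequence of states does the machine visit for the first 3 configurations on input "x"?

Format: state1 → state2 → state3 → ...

Execution trace:
Initial: [q0]x
Step 1: δ(q0, x) = (q0, x, R) → x[q0]□
Step 2: δ(q0, □) = (q1, □, L) → [q1]x□

State sequence: q0 → q0 → q1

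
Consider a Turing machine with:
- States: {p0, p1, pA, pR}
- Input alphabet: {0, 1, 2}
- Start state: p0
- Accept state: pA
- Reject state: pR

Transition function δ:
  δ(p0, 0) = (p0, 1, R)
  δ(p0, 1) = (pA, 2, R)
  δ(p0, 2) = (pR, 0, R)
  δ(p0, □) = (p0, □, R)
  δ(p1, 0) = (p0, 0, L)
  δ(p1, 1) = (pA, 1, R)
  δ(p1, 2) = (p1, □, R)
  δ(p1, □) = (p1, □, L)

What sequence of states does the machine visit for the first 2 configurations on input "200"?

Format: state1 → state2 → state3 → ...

Execution trace:
Initial: [p0]200
Step 1: δ(p0, 2) = (pR, 0, R) → 0[pR]00

The machine reaches the reject state pR and halts.

State sequence: p0 → pR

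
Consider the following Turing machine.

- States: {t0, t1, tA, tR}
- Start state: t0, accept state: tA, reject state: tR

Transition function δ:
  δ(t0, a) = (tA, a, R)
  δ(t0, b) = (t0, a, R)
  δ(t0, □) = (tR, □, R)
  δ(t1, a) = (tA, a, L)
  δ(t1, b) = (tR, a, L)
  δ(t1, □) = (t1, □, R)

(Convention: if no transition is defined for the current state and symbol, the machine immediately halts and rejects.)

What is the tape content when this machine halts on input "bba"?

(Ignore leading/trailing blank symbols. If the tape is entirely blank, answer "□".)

Execution trace:
Initial: [t0]bba
Step 1: δ(t0, b) = (t0, a, R) → a[t0]ba
Step 2: δ(t0, b) = (t0, a, R) → aa[t0]a
Step 3: δ(t0, a) = (tA, a, R) → aaa[tA]□

The machine reaches the accept state tA and halts.

Final tape (ignoring leading/trailing blanks): aaa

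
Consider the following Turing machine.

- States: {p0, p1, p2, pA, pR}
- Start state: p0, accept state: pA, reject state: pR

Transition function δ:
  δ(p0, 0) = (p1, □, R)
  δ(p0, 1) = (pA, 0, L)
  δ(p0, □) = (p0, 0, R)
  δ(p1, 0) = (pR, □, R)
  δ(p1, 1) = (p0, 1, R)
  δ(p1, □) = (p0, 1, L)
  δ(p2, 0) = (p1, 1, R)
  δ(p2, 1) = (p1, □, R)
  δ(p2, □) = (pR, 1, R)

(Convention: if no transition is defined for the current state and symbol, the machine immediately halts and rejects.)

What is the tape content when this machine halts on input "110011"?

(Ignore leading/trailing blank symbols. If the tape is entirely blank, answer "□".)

Execution trace:
Initial: [p0]110011
Step 1: δ(p0, 1) = (pA, 0, L) → [pA]□010011

The machine reaches the accept state pA and halts.

Final tape (ignoring leading/trailing blanks): 010011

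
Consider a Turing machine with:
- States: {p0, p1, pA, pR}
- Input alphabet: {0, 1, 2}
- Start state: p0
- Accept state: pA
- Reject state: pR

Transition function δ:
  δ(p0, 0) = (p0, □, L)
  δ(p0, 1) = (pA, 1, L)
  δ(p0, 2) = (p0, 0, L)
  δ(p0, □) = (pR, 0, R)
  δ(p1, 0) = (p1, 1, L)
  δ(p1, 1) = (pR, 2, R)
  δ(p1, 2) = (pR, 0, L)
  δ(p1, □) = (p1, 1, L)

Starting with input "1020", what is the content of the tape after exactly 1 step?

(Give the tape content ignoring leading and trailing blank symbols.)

Execution trace:
Initial: [p0]1020
Step 1: δ(p0, 1) = (pA, 1, L) → [pA]□1020

The machine reaches the accept state pA and halts.

After 1 step, the tape (ignoring leading/trailing blanks) is: 1020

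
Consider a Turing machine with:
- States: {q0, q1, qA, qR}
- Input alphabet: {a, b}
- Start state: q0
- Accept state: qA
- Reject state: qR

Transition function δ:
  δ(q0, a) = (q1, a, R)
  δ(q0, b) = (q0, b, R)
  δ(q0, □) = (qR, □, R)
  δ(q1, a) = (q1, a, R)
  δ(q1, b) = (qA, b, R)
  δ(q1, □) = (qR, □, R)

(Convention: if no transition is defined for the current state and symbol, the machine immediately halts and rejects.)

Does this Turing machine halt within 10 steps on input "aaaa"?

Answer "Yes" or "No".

Execution trace:
Initial: [q0]aaaa
Step 1: δ(q0, a) = (q1, a, R) → a[q1]aaa
Step 2: δ(q1, a) = (q1, a, R) → aa[q1]aa
Step 3: δ(q1, a) = (q1, a, R) → aaa[q1]a
Step 4: δ(q1, a) = (q1, a, R) → aaaa[q1]□
Step 5: δ(q1, □) = (qR, □, R) → aaaa□[qR]□

The machine reaches the reject state qR and halts.
The machine halted after 5 steps (within the 10-step bound).

Answer: Yes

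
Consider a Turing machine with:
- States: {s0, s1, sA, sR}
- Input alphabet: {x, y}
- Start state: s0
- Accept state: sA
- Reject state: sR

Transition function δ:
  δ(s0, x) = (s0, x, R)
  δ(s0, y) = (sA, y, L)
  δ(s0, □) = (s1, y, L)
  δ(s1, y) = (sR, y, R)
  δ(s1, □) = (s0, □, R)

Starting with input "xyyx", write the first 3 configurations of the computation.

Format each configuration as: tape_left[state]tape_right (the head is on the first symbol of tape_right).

Transitions applied:
Step 1: δ(s0, x) = (s0, x, R)
Step 2: δ(s0, y) = (sA, y, L)

The first 3 configurations are:
[s0]xyyx ⊢ x[s0]yyx ⊢ [sA]xyyx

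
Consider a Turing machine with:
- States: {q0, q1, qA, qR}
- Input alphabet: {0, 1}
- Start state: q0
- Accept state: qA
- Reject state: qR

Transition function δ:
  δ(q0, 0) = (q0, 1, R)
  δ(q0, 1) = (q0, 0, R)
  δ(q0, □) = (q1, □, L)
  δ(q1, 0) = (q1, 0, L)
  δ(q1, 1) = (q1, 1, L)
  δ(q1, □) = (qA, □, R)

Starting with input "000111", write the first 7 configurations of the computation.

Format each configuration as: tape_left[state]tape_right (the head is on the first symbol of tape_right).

Transitions applied:
Step 1: δ(q0, 0) = (q0, 1, R)
Step 2: δ(q0, 0) = (q0, 1, R)
Step 3: δ(q0, 0) = (q0, 1, R)
Step 4: δ(q0, 1) = (q0, 0, R)
Step 5: δ(q0, 1) = (q0, 0, R)
Step 6: δ(q0, 1) = (q0, 0, R)

The first 7 configurations are:
[q0]000111 ⊢ 1[q0]00111 ⊢ 11[q0]0111 ⊢ 111[q0]111 ⊢ 1110[q0]11 ⊢ 11100[q0]1 ⊢ 111000[q0]□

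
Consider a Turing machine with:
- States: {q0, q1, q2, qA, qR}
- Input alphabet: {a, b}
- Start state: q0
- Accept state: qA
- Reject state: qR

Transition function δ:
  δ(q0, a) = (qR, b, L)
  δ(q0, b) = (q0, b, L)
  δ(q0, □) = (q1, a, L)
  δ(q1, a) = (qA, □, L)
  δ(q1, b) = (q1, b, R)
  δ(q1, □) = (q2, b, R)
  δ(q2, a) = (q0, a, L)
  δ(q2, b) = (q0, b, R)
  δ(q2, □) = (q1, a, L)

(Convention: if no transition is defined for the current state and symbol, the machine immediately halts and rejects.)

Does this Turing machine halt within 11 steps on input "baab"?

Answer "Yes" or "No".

Execution trace:
Initial: [q0]baab
Step 1: δ(q0, b) = (q0, b, L) → [q0]□baab
Step 2: δ(q0, □) = (q1, a, L) → [q1]□abaab
Step 3: δ(q1, □) = (q2, b, R) → b[q2]abaab
Step 4: δ(q2, a) = (q0, a, L) → [q0]babaab
Step 5: δ(q0, b) = (q0, b, L) → [q0]□babaab
Step 6: δ(q0, □) = (q1, a, L) → [q1]□ababaab
Step 7: δ(q1, □) = (q2, b, R) → b[q2]ababaab
Step 8: δ(q2, a) = (q0, a, L) → [q0]bababaab
Step 9: δ(q0, b) = (q0, b, L) → [q0]□bababaab
Step 10: δ(q0, □) = (q1, a, L) → [q1]□abababaab
Step 11: δ(q1, □) = (q2, b, R) → b[q2]abababaab

The machine has not reached a halting state after 11 steps.
The machine did not halt within the 11-step bound.

Answer: No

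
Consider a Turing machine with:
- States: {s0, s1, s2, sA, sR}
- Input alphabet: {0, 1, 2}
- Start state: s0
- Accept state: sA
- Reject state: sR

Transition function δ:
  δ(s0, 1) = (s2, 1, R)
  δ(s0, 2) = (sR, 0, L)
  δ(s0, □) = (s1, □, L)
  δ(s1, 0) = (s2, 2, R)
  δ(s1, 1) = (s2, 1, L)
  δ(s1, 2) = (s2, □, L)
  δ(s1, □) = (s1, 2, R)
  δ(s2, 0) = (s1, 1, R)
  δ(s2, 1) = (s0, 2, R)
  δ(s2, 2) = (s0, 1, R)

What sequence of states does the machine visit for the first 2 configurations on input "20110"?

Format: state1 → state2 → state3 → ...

Execution trace:
Initial: [s0]20110
Step 1: δ(s0, 2) = (sR, 0, L) → [sR]□00110

The machine reaches the reject state sR and halts.

State sequence: s0 → sR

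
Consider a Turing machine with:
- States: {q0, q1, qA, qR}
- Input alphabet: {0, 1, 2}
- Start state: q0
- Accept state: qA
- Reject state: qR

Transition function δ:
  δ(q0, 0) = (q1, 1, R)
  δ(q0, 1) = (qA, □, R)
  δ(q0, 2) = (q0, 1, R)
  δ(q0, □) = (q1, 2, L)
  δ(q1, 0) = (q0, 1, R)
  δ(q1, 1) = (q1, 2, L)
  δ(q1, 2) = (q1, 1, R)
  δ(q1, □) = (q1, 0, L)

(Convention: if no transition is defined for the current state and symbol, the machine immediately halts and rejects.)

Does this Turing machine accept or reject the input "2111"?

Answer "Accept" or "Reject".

Execution trace:
Initial: [q0]2111
Step 1: δ(q0, 2) = (q0, 1, R) → 1[q0]111
Step 2: δ(q0, 1) = (qA, □, R) → 1□[qA]11

The machine reaches the accept state qA and halts.

Answer: Accept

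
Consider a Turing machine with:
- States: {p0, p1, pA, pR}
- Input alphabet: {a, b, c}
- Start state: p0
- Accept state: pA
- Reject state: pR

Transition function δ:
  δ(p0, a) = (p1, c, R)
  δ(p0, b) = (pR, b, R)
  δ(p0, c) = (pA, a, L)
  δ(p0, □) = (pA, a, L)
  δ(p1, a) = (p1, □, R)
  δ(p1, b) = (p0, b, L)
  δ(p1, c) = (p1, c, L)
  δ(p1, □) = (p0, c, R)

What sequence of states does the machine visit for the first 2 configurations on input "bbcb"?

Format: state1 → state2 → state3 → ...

Execution trace:
Initial: [p0]bbcb
Step 1: δ(p0, b) = (pR, b, R) → b[pR]bcb

The machine reaches the reject state pR and halts.

State sequence: p0 → pR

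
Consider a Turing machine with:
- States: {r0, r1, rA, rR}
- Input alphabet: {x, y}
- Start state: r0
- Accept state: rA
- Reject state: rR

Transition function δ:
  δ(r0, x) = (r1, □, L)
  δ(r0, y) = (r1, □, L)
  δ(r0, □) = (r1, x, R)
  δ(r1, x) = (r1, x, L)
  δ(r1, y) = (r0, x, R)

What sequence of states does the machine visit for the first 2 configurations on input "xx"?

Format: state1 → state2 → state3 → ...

Execution trace:
Initial: [r0]xx
Step 1: δ(r0, x) = (r1, □, L) → [r1]□□x

No transition is defined for δ(r1, □). By convention the machine halts and rejects.

State sequence: r0 → r1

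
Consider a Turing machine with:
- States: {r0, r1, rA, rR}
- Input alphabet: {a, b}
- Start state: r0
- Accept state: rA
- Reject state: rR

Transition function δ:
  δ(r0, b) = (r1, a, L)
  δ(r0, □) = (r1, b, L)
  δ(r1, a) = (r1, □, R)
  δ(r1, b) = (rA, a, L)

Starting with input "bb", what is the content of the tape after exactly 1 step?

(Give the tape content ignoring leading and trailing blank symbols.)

Execution trace:
Initial: [r0]bb
Step 1: δ(r0, b) = (r1, a, L) → [r1]□ab

No transition is defined for δ(r1, □). By convention the machine halts and rejects.

After 1 step, the tape (ignoring leading/trailing blanks) is: ab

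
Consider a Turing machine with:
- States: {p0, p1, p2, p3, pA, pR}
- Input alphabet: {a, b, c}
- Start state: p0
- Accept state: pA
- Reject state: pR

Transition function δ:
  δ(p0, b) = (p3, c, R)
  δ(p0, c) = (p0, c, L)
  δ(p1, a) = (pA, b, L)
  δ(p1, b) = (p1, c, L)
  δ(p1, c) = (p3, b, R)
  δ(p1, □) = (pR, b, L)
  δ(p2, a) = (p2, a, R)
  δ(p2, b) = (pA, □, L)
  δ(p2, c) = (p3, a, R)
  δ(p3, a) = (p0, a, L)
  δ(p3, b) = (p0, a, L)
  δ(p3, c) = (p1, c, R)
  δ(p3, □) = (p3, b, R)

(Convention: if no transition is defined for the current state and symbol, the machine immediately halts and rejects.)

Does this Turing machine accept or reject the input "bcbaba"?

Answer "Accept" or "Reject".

Execution trace:
Initial: [p0]bcbaba
Step 1: δ(p0, b) = (p3, c, R) → c[p3]cbaba
Step 2: δ(p3, c) = (p1, c, R) → cc[p1]baba
Step 3: δ(p1, b) = (p1, c, L) → c[p1]ccaba
Step 4: δ(p1, c) = (p3, b, R) → cb[p3]caba
Step 5: δ(p3, c) = (p1, c, R) → cbc[p1]aba
Step 6: δ(p1, a) = (pA, b, L) → cb[pA]cbba

The machine reaches the accept state pA and halts.

Answer: Accept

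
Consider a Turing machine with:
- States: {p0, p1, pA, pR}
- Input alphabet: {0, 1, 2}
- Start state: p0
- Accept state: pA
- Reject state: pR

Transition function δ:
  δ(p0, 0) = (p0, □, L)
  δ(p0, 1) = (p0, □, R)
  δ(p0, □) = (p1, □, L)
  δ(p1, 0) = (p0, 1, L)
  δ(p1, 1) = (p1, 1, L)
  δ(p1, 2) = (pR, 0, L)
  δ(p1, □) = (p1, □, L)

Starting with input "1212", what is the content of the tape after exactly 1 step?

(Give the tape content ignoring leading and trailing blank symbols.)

Execution trace:
Initial: [p0]1212
Step 1: δ(p0, 1) = (p0, □, R) → □[p0]212

No transition is defined for δ(p0, 2). By convention the machine halts and rejects.

After 1 step, the tape (ignoring leading/trailing blanks) is: 212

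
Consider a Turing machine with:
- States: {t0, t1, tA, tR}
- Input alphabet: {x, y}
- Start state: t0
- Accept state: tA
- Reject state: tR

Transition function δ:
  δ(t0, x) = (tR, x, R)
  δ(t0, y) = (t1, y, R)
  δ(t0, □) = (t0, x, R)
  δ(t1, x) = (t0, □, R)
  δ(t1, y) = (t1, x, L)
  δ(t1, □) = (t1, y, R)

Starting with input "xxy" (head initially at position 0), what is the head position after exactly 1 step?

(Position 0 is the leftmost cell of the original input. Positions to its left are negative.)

Execution trace (head position shown):
Step 0: [t0]xxy  (head at position 0)
Step 1: move right → x[tR]xy  (head at position 1)

After 1 step, the head is at position 1.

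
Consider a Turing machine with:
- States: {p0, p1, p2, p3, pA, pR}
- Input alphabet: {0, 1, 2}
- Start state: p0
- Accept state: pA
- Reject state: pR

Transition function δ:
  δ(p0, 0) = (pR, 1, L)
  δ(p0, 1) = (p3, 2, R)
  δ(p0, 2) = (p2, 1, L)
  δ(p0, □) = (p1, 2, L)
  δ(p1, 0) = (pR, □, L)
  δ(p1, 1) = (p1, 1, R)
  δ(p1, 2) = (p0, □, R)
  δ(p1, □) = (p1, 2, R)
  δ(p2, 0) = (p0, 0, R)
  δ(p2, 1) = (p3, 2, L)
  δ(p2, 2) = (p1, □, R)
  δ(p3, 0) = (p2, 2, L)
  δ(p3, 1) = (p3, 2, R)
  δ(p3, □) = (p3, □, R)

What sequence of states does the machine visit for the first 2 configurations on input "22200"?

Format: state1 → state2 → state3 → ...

Execution trace:
Initial: [p0]22200
Step 1: δ(p0, 2) = (p2, 1, L) → [p2]□12200

No transition is defined for δ(p2, □). By convention the machine halts and rejects.

State sequence: p0 → p2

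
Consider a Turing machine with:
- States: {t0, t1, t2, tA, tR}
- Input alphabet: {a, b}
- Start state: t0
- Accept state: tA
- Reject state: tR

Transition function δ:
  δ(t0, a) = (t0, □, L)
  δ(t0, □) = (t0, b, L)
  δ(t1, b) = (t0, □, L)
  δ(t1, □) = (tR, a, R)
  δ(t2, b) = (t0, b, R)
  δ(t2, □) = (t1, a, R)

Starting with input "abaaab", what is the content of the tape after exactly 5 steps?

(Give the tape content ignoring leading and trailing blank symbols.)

Execution trace:
Initial: [t0]abaaab
Step 1: δ(t0, a) = (t0, □, L) → [t0]□□baaab
Step 2: δ(t0, □) = (t0, b, L) → [t0]□b□baaab
Step 3: δ(t0, □) = (t0, b, L) → [t0]□bb□baaab
Step 4: δ(t0, □) = (t0, b, L) → [t0]□bbb□baaab
Step 5: δ(t0, □) = (t0, b, L) → [t0]□bbbb□baaab

After 5 steps, the tape (ignoring leading/trailing blanks) is: bbbb□baaab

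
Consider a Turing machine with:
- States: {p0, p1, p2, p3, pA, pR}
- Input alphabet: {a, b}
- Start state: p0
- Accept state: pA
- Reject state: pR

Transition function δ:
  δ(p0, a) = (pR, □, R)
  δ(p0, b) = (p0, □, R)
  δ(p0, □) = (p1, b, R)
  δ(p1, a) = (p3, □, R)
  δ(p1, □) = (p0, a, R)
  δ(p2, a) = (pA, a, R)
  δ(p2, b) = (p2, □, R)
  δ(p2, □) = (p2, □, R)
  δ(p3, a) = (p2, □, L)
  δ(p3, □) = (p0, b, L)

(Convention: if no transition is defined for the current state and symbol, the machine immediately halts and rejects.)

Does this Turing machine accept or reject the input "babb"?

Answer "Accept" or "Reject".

Execution trace:
Initial: [p0]babb
Step 1: δ(p0, b) = (p0, □, R) → □[p0]abb
Step 2: δ(p0, a) = (pR, □, R) → □□[pR]bb

The machine reaches the reject state pR and halts.

Answer: Reject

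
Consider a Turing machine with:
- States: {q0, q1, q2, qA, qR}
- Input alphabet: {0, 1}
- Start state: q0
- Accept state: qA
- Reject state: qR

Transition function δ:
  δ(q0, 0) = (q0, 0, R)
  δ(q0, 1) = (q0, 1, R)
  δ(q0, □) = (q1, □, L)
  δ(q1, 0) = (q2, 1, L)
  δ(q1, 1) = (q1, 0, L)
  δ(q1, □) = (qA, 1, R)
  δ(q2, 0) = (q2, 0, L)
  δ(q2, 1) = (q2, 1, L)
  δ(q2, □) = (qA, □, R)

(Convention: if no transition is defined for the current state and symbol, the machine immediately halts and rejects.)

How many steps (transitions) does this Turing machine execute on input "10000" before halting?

Execution trace:
Initial: [q0]10000
Step 1: δ(q0, 1) = (q0, 1, R) → 1[q0]0000
Step 2: δ(q0, 0) = (q0, 0, R) → 10[q0]000
Step 3: δ(q0, 0) = (q0, 0, R) → 100[q0]00
Step 4: δ(q0, 0) = (q0, 0, R) → 1000[q0]0
Step 5: δ(q0, 0) = (q0, 0, R) → 10000[q0]□
Step 6: δ(q0, □) = (q1, □, L) → 1000[q1]0□
Step 7: δ(q1, 0) = (q2, 1, L) → 100[q2]01□
Step 8: δ(q2, 0) = (q2, 0, L) → 10[q2]001□
Step 9: δ(q2, 0) = (q2, 0, L) → 1[q2]0001□
Step 10: δ(q2, 0) = (q2, 0, L) → [q2]10001□
Step 11: δ(q2, 1) = (q2, 1, L) → [q2]□10001□
Step 12: δ(q2, □) = (qA, □, R) → □[qA]10001□

The machine reaches the accept state qA and halts.

The machine executed 12 steps before halting.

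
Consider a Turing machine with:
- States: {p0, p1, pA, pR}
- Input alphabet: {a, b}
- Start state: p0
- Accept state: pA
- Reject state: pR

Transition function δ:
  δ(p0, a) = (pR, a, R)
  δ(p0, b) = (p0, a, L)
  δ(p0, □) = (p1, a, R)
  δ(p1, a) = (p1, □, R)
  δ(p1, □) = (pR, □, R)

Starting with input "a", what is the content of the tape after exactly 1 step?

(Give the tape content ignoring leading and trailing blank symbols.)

Execution trace:
Initial: [p0]a
Step 1: δ(p0, a) = (pR, a, R) → a[pR]□

The machine reaches the reject state pR and halts.

After 1 step, the tape (ignoring leading/trailing blanks) is: a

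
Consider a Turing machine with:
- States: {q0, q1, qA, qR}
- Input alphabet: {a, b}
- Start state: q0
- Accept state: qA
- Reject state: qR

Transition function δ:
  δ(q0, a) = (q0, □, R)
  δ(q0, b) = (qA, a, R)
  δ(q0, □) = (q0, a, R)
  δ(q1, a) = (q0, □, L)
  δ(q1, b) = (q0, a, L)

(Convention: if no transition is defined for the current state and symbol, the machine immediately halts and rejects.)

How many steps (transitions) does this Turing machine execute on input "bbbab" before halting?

Execution trace:
Initial: [q0]bbbab
Step 1: δ(q0, b) = (qA, a, R) → a[qA]bbab

The machine reaches the accept state qA and halts.

The machine executed 1 step before halting.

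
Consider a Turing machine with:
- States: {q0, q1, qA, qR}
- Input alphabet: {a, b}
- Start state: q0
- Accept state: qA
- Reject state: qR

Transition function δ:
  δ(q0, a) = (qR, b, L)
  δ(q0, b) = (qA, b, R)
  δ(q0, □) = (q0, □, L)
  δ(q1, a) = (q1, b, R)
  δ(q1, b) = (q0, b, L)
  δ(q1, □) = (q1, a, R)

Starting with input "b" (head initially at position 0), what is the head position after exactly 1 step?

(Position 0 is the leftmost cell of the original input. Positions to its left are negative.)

Execution trace (head position shown):
Step 0: [q0]b  (head at position 0)
Step 1: move right → b[qA]□  (head at position 1)

After 1 step, the head is at position 1.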